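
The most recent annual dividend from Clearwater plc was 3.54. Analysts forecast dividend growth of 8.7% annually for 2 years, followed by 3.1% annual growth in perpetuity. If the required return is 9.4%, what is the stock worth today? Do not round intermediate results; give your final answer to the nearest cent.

D_1 = 3.84798
D_2 = 4.18275
Terminal value at year 2: TV = D_2×(1+g_2)/(r−g_2) = 4.31242/0.063 = 68.45111
P_0 = D_1/(1+r)^1 + D_2/(1+r)^2 + TV/(1+r)^2
    = 3.51735 + 3.49484 + 57.19339 = 64.20558

64.21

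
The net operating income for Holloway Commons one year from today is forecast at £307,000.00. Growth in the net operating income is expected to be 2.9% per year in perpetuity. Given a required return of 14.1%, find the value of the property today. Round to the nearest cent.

Growing perpetuity: P = D₁ / (r − g) = £307,000.0000 / (0.141 − 0.029) = £2,741,071.43

£2741071.43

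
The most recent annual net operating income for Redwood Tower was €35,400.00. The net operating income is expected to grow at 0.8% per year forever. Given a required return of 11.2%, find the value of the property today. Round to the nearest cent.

D₁ = D₀ × (1 + g) = €35,400.00 × 1.008 = €35,683.2000
Growing perpetuity: P = D₁ / (r − g) = €35,683.2000 / (0.112 − 0.008) = €343,107.69

€343107.69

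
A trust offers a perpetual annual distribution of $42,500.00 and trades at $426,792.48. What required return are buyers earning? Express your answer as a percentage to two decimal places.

P = C/r ⇒ r = C/P = $42,500.00/$426,792.48 = 0.099580

9.96%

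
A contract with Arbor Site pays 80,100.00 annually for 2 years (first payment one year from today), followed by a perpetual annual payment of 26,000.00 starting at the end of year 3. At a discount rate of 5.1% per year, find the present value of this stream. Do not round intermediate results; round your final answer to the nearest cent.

PV of 2-year annuity: 80,100.00 × [1 − (1+0.051)^−2] / 0.051 = 148728.00224
Perpetuity value at year 2: 26,000.00 / 0.051 = 509803.92157
PV of perpetuity: 509803.92157 / (1+0.051)^2 = 461527.66616
Total PV = 148728.00224 + 461527.66616 = 610255.66840

610255.67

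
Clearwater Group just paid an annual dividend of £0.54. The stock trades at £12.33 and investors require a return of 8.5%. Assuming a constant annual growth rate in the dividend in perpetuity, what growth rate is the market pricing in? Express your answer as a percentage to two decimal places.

P = D₀(1+g)/(r−g) ⇒ P(r−g) = D₀(1+g) ⇒ g(P+D₀) = P·r − D₀
g = (P·r − D₀)/(P + D₀) = (£12.33×0.085 − £0.54) / (£12.33 + £0.54) = 0.039476

3.95%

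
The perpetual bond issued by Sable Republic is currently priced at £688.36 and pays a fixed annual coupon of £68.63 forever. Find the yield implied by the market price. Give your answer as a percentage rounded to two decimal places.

P = C/r ⇒ r = C/P = £68.63/£688.36 = 0.099701

9.97%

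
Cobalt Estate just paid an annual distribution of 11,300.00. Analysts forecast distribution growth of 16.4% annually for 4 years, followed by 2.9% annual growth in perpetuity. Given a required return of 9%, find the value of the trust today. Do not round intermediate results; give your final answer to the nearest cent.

D_1 = 13153.20000
D_2 = 15310.32480
D_3 = 17821.21807
D_4 = 20743.89783
Terminal value at year 4: TV = D_4×(1+g_2)/(r−g_2) = 21345.47087/0.061 = 349925.75192
P_0 = D_1/(1+r)^1 + D_2/(1+r)^2 + D_3/(1+r)^3 + D_4/(1+r)^4 + TV/(1+r)^4
    = 12067.15596 + 12886.39407 + 13761.25019 + 14695.50020 + 247896.22466 = 301306.52509

301306.53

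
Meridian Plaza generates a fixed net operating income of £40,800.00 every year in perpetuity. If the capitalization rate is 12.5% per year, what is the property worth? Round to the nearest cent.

Level perpetuity: PV = C / r = £40,800.00 / 0.125 = £326,400.00

£326400.00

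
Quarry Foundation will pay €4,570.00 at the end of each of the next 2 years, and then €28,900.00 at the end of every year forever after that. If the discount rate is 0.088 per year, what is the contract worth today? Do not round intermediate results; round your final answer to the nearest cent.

€285493.53

PV of 2-year annuity: €4,570.00 × [1 − (1+0.088)^−2] / 0.088 = 8060.99968
Perpetuity value at year 2: €28,900.00 / 0.088 = 328409.09091
PV of perpetuity: 328409.09091 / (1+0.088)^2 = 277432.52841
Total PV = 8060.99968 + 277432.52841 = 285493.52808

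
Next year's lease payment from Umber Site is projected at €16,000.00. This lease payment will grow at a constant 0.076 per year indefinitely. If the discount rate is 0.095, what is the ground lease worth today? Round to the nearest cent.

Growing perpetuity: P = D₁ / (r − g) = €16,000.0000 / (0.095 − 0.076) = €842,105.26

€842105.26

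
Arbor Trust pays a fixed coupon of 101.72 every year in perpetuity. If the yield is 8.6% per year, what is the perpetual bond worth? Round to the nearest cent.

1182.79

Level perpetuity: PV = C / r = 101.72 / 0.086 = 1,182.79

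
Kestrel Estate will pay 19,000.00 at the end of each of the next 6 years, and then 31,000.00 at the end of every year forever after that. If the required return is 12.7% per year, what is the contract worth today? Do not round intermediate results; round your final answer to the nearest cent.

195720.43

PV of 6-year annuity: 19,000.00 × [1 − (1+0.127)^−6] / 0.127 = 76592.25849
Perpetuity value at year 6: 31,000.00 / 0.127 = 244094.48819
PV of perpetuity: 244094.48819 / (1+0.127)^6 = 119128.17171
Total PV = 76592.25849 + 119128.17171 = 195720.43020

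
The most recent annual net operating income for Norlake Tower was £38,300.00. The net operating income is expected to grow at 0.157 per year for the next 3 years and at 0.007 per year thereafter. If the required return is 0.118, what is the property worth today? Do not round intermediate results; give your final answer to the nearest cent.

D_1 = 44313.10000
D_2 = 51270.25670
D_3 = 59319.68700
Terminal value at year 3: TV = D_3×(1+g_2)/(r−g_2) = 59734.92481/0.111 = 538152.47577
P_0 = D_1/(1+r)^1 + D_2/(1+r)^2 + D_3/(1+r)^3 + TV/(1+r)^3
    = 39636.04651 + 41018.69930 + 42449.58416 + 385105.68689 = 508210.01686

£508210.02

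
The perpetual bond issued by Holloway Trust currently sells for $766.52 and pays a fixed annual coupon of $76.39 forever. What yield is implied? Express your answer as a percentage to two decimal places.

P = C/r ⇒ r = C/P = $76.39/$766.52 = 0.099658

9.97%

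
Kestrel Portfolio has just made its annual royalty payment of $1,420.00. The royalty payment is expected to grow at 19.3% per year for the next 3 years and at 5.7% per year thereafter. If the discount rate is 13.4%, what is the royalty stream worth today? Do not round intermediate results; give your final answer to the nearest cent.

$27415.14

D_1 = 1694.06000
D_2 = 2021.01358
D_3 = 2411.06920
Terminal value at year 3: TV = D_3×(1+g_2)/(r−g_2) = 2548.50015/0.077 = 33097.40449
P_0 = D_1/(1+r)^1 + D_2/(1+r)^2 + D_3/(1+r)^3 + TV/(1+r)^3
    = 1493.88007 + 1571.60399 + 1653.37175 + 22696.28487 = 27415.14068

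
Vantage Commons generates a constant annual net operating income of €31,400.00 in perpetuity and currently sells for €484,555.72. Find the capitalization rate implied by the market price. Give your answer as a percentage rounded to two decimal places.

P = C/r ⇒ r = C/P = €31,400.00/€484,555.72 = 0.064802

6.48%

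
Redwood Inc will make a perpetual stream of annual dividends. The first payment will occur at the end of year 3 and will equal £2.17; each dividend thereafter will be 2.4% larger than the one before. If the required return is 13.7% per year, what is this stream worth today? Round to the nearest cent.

£14.85

Value at end of year 2: C₁ / (r − g) = £2.17 / (0.137 − 0.024) = £19.2035
Discount to today: PV = £19.2035 / (1 + 0.137)^2 = £19.2035 / 1.292769 = £14.85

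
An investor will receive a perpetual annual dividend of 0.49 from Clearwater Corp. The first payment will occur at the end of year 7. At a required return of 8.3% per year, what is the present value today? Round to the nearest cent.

Value at end of year 6: C / r = 0.49 / 0.083 = 5.9036
Discount to today: PV = 5.9036 / (1 + 0.083)^6 = 5.9036 / 1.613507 = 3.66

3.66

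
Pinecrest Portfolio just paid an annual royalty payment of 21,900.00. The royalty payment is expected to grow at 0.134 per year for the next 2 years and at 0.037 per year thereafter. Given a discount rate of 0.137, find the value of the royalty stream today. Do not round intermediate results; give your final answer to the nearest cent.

269532.95

D_1 = 24834.60000
D_2 = 28162.43640
Terminal value at year 2: TV = D_2×(1+g_2)/(r−g_2) = 29204.44655/0.1 = 292044.46547
P_0 = D_1/(1+r)^1 + D_2/(1+r)^2 + TV/(1+r)^2
    = 21842.21636 + 21784.58518 + 225906.14833 = 269532.94987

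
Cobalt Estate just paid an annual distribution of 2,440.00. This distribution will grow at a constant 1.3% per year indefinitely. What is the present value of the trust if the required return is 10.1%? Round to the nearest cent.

28087.73

D₁ = D₀ × (1 + g) = 2,440.00 × 1.013 = 2,471.7200
Growing perpetuity: P = D₁ / (r − g) = 2,471.7200 / (0.101 − 0.013) = 28,087.73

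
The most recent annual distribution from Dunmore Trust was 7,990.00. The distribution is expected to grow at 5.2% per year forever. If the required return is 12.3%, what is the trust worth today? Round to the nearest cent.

D₁ = D₀ × (1 + g) = 7,990.00 × 1.052 = 8,405.4800
Growing perpetuity: P = D₁ / (r − g) = 8,405.4800 / (0.123 − 0.052) = 118,387.04

118387.04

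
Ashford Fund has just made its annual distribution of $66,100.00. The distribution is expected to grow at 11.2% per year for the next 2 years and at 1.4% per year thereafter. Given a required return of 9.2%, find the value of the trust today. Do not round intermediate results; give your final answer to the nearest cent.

D_1 = 73503.20000
D_2 = 81735.55840
Terminal value at year 2: TV = D_2×(1+g_2)/(r−g_2) = 82879.85622/0.078 = 1062562.25920
P_0 = D_1/(1+r)^1 + D_2/(1+r)^2 + TV/(1+r)^2
    = 67310.62271 + 68543.41800 + 891064.43398 = 1026918.47469

$1026918.47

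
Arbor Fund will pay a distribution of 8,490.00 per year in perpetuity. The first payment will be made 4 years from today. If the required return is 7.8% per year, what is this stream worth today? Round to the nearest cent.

86887.40

Value at end of year 3: C / r = 8,490.00 / 0.078 = 108,846.1538
Discount to today: PV = 108,846.1538 / (1 + 0.078)^3 = 108,846.1538 / 1.252727 = 86,887.40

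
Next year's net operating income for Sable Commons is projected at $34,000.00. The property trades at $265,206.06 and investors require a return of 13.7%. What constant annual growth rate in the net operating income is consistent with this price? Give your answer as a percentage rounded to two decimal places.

P = D₁/(r−g) ⇒ g = r − D₁/P = 0.137 − $34,000.00/$265,206.06 = 0.008798

0.88%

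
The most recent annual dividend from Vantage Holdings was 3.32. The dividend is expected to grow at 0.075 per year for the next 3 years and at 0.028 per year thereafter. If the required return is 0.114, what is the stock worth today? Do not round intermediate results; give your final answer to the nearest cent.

44.94

D_1 = 3.56900
D_2 = 3.83668
D_3 = 4.12443
Terminal value at year 3: TV = D_3×(1+g_2)/(r−g_2) = 4.23991/0.086 = 49.30127
P_0 = D_1/(1+r)^1 + D_2/(1+r)^2 + D_3/(1+r)^3 + TV/(1+r)^3
    = 3.20377 + 3.09161 + 2.98338 + 35.66174 = 44.94050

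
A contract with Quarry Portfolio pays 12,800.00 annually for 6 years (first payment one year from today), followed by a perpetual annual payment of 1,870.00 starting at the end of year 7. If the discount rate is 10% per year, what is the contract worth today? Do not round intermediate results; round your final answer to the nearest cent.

66303.00

PV of 6-year annuity: 12,800.00 × [1 − (1+0.1)^−6] / 0.1 = 55747.33695
Perpetuity value at year 6: 1,870.00 / 0.1 = 18700.00000
PV of perpetuity: 18700.00000 / (1+0.1)^6 = 10555.66249
Total PV = 55747.33695 + 10555.66249 = 66302.99945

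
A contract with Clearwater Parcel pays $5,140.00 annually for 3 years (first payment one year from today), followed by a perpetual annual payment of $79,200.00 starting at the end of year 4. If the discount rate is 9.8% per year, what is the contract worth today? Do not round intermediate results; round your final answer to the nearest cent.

PV of 3-year annuity: $5,140.00 × [1 − (1+0.098)^−3] / 0.098 = 12827.56080
Perpetuity value at year 3: $79,200.00 / 0.098 = 808163.26531
PV of perpetuity: 808163.26531 / (1+0.098)^3 = 610509.02101
Total PV = 12827.56080 + 610509.02101 = 623336.58181

$623336.58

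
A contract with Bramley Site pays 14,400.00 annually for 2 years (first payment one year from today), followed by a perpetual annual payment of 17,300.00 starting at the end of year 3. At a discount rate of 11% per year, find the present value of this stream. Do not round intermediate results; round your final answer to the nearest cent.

PV of 2-year annuity: 14,400.00 × [1 − (1+0.11)^−2] / 0.11 = 24660.33601
Perpetuity value at year 2: 17,300.00 / 0.11 = 157272.72727
PV of perpetuity: 157272.72727 / (1+0.11)^2 = 127646.07359
Total PV = 24660.33601 + 127646.07359 = 152306.40960

152306.41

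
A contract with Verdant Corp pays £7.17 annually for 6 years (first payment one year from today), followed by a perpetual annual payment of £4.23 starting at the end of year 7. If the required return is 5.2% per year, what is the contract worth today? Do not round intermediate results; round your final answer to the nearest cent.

PV of 6-year annuity: £7.17 × [1 − (1+0.052)^−6] / 0.052 = 36.16110
Perpetuity value at year 6: £4.23 / 0.052 = 81.34615
PV of perpetuity: 81.34615 / (1+0.052)^6 = 60.01262
Total PV = 36.16110 + 60.01262 = 96.17372

£96.17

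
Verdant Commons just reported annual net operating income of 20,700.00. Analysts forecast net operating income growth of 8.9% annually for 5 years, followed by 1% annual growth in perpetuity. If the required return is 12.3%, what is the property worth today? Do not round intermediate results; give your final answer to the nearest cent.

D_1 = 22542.30000
D_2 = 24548.56470
D_3 = 26733.38696
D_4 = 29112.65840
D_5 = 31703.68499
Terminal value at year 5: TV = D_5×(1+g_2)/(r−g_2) = 32020.72184/0.113 = 283369.21987
P_0 = D_1/(1+r)^1 + D_2/(1+r)^2 + D_3/(1+r)^3 + D_4/(1+r)^4 + D_5/(1+r)^5 + TV/(1+r)^5
    = 20073.28584 + 19465.54611 + 18876.20633 + 18304.70944 + 17750.51521 + 158655.04742 = 253125.31036

253125.31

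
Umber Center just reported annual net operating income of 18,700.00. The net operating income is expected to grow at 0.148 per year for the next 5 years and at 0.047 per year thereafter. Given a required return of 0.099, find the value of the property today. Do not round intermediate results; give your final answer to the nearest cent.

D_1 = 21467.60000
D_2 = 24644.80480
D_3 = 28292.23591
D_4 = 32479.48683
D_5 = 37286.45088
Terminal value at year 5: TV = D_5×(1+g_2)/(r−g_2) = 39038.91407/0.052 = 750748.34743
P_0 = D_1/(1+r)^1 + D_2/(1+r)^2 + D_3/(1+r)^3 + D_4/(1+r)^4 + D_5/(1+r)^5 + TV/(1+r)^5
    = 19533.75796 + 20404.68985 + 21314.45309 + 22264.77902 + 23257.47617 + 468280.33759 = 575055.49368

575055.49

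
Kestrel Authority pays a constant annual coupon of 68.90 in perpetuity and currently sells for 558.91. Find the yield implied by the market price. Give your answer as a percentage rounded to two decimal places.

12.33%

P = C/r ⇒ r = C/P = 68.90/558.91 = 0.123276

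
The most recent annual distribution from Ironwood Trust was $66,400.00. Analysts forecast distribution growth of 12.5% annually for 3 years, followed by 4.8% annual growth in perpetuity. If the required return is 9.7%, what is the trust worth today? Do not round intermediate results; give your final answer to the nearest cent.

$1741233.28

D_1 = 74700.00000
D_2 = 84037.50000
D_3 = 94542.18750
Terminal value at year 3: TV = D_3×(1+g_2)/(r−g_2) = 99080.21250/0.049 = 2022045.15306
P_0 = D_1/(1+r)^1 + D_2/(1+r)^2 + D_3/(1+r)^3 + TV/(1+r)^3
    = 68094.80401 + 69832.86647 + 71615.29150 + 1531690.31612 = 1741233.27810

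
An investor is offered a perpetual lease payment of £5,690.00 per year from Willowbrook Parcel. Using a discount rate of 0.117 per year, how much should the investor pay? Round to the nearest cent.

Level perpetuity: PV = C / r = £5,690.00 / 0.117 = £48,632.48

£48632.48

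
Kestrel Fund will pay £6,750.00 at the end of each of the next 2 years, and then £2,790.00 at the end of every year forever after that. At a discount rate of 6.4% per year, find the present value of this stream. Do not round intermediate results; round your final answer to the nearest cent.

£50813.49

PV of 2-year annuity: £6,750.00 × [1 − (1+0.064)^−2] / 0.064 = 12306.37684
Perpetuity value at year 2: £2,790.00 / 0.064 = 43593.75000
PV of perpetuity: 43593.75000 / (1+0.064)^2 = 38507.11424
Total PV = 12306.37684 + 38507.11424 = 50813.49108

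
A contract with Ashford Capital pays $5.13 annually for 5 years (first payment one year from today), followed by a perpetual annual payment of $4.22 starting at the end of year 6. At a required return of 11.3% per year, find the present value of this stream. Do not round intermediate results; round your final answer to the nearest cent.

$40.68

PV of 5-year annuity: $5.13 × [1 − (1+0.113)^−5] / 0.113 = 18.81773
Perpetuity value at year 5: $4.22 / 0.113 = 37.34513
PV of perpetuity: 37.34513 / (1+0.113)^5 = 21.86544
Total PV = 18.81773 + 21.86544 = 40.68317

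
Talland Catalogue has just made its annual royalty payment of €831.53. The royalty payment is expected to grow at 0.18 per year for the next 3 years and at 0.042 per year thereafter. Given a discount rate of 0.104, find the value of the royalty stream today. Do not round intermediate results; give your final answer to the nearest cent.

D_1 = 981.20540
D_2 = 1157.82237
D_3 = 1366.23040
Terminal value at year 3: TV = D_3×(1+g_2)/(r−g_2) = 1423.61208/0.062 = 22961.48509
P_0 = D_1/(1+r)^1 + D_2/(1+r)^2 + D_3/(1+r)^3 + TV/(1+r)^3
    = 888.77301 + 949.95666 + 1015.35222 + 17064.46801 = 19918.54990

€19918.55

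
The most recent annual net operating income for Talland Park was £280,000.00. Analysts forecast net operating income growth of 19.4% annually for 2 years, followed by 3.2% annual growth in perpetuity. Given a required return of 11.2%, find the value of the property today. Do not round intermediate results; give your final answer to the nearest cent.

£4787811.15

D_1 = 334320.00000
D_2 = 399178.08000
Terminal value at year 2: TV = D_2×(1+g_2)/(r−g_2) = 411951.77856/0.08 = 5149397.23200
P_0 = D_1/(1+r)^1 + D_2/(1+r)^2 + TV/(1+r)^2
    = 300647.48201 + 322817.53015 + 4164346.13892 = 4787811.15108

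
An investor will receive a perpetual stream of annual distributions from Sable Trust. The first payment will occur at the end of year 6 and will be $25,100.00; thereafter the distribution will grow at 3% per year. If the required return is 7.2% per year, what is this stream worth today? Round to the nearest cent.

$422134.17

Value at end of year 5: C₁ / (r − g) = $25,100.00 / (0.072 − 0.03) = $597,619.0476
Discount to today: PV = $597,619.0476 / (1 + 0.072)^5 = $597,619.0476 / 1.415709 = $422,134.17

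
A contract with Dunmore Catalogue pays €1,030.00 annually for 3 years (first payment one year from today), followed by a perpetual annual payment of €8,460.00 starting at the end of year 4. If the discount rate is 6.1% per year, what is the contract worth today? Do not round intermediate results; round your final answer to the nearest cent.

PV of 3-year annuity: €1,030.00 × [1 − (1+0.061)^−3] / 0.061 = 2748.11635
Perpetuity value at year 3: €8,460.00 / 0.061 = 138688.52459
PV of perpetuity: 138688.52459 / (1+0.061)^3 = 116116.61752
Total PV = 2748.11635 + 116116.61752 = 118864.73386

€118864.73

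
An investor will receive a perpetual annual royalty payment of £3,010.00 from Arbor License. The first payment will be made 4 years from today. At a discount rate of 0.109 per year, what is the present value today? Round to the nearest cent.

Value at end of year 3: C / r = £3,010.00 / 0.109 = £27,614.6789
Discount to today: PV = £27,614.6789 / (1 + 0.109)^3 = £27,614.6789 / 1.363938 = £20,246.29

£20246.29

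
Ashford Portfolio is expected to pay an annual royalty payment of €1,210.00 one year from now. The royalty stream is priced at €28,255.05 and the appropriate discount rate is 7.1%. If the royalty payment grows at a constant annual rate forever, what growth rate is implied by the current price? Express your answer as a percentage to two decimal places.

P = D₁/(r−g) ⇒ g = r − D₁/P = 0.071 − €1,210.00/€28,255.05 = 0.028176

2.82%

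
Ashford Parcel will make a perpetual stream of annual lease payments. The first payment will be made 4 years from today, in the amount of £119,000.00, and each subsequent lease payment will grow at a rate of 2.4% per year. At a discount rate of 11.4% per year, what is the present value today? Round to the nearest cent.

Value at end of year 3: C₁ / (r − g) = £119,000.00 / (0.114 − 0.024) = £1,322,222.2222
Discount to today: PV = £1,322,222.2222 / (1 + 0.114)^3 = £1,322,222.2222 / 1.382470 = £956,420.51

£956420.51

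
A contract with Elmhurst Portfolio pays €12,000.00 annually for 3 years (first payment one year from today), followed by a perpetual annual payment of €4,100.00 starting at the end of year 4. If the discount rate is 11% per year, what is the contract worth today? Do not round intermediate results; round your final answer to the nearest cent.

€56578.07

PV of 3-year annuity: €12,000.00 × [1 − (1+0.11)^−3] / 0.11 = 29324.57659
Perpetuity value at year 3: €4,100.00 / 0.11 = 37272.72727
PV of perpetuity: 37272.72727 / (1+0.11)^3 = 27253.49694
Total PV = 29324.57659 + 27253.49694 = 56578.07352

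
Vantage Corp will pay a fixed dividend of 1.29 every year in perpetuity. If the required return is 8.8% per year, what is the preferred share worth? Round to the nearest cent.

14.66

Level perpetuity: PV = C / r = 1.29 / 0.088 = 14.66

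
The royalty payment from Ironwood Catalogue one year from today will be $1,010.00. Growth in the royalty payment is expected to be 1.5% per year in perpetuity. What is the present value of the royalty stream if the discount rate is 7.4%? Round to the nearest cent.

Growing perpetuity: P = D₁ / (r − g) = $1,010.0000 / (0.074 − 0.015) = $17,118.64

$17118.64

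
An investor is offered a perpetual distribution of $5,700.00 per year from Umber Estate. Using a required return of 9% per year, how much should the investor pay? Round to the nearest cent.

Level perpetuity: PV = C / r = $5,700.00 / 0.09 = $63,333.33

$63333.33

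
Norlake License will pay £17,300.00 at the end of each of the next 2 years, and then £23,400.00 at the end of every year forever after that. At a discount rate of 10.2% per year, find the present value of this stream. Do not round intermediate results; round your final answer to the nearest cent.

PV of 2-year annuity: £17,300.00 × [1 − (1+0.102)^−2] / 0.102 = 29944.40071
Perpetuity value at year 2: £23,400.00 / 0.102 = 229411.76471
PV of perpetuity: 229411.76471 / (1+0.102)^2 = 188908.93369
Total PV = 29944.40071 + 188908.93369 = 218853.33440

£218853.33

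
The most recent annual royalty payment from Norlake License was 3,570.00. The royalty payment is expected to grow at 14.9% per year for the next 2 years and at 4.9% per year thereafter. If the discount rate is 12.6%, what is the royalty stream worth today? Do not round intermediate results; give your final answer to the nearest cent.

D_1 = 4101.93000
D_2 = 4713.11757
Terminal value at year 2: TV = D_2×(1+g_2)/(r−g_2) = 4944.06033/0.077 = 64208.57573
P_0 = D_1/(1+r)^1 + D_2/(1+r)^2 + TV/(1+r)^2
    = 3642.92185 + 3717.33322 + 50642.63045 = 58002.88552

58002.89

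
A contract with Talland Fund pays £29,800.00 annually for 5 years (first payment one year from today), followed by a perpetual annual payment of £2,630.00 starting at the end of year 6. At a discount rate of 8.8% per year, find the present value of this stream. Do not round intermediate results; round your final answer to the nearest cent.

PV of 5-year annuity: £29,800.00 × [1 − (1+0.088)^−5] / 0.088 = 116515.62187
Perpetuity value at year 5: £2,630.00 / 0.088 = 29886.36364
PV of perpetuity: 29886.36364 / (1+0.088)^5 = 19603.27352
Total PV = 116515.62187 + 19603.27352 = 136118.89539

£136118.90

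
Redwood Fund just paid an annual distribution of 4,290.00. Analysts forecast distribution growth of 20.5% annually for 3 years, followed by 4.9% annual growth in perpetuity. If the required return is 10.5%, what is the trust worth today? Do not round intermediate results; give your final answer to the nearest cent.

D_1 = 5169.45000
D_2 = 6229.18725
D_3 = 7506.17064
Terminal value at year 3: TV = D_3×(1+g_2)/(r−g_2) = 7873.97300/0.056 = 140606.66067
P_0 = D_1/(1+r)^1 + D_2/(1+r)^2 + D_3/(1+r)^3 + TV/(1+r)^3
    = 4678.23529 + 5101.60500 + 5563.28871 + 104212.31896 = 119555.44797

119555.45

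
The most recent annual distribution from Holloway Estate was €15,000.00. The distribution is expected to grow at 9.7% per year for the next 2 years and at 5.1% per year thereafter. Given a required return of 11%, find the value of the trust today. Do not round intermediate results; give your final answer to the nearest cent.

D_1 = 16455.00000
D_2 = 18051.13500
Terminal value at year 2: TV = D_2×(1+g_2)/(r−g_2) = 18971.74288/0.059 = 321554.96415
P_0 = D_1/(1+r)^1 + D_2/(1+r)^2 + TV/(1+r)^2
    = 14824.32432 + 14650.70611 + 260981.22243 = 290456.25286

€290456.25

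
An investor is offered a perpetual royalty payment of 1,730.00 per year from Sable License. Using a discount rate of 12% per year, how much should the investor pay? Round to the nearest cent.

Level perpetuity: PV = C / r = 1,730.00 / 0.12 = 14,416.67

14416.67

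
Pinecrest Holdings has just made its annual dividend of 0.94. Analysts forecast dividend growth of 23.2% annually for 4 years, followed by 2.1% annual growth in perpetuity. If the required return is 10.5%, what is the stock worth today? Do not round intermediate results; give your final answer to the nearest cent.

D_1 = 1.15808
D_2 = 1.42675
D_3 = 1.75776
D_4 = 2.16556
Terminal value at year 4: TV = D_4×(1+g_2)/(r−g_2) = 2.21104/0.084 = 26.32189
P_0 = D_1/(1+r)^1 + D_2/(1+r)^2 + D_3/(1+r)^3 + D_4/(1+r)^4 + TV/(1+r)^4
    = 1.04804 + 1.16849 + 1.30279 + 1.45252 + 17.65501 = 22.62684

22.63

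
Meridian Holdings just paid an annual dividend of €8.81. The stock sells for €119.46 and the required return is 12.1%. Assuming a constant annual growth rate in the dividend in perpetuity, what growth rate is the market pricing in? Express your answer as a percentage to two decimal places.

4.40%

P = D₀(1+g)/(r−g) ⇒ P(r−g) = D₀(1+g) ⇒ g(P+D₀) = P·r − D₀
g = (P·r − D₀)/(P + D₀) = (€119.46×0.121 − €8.81) / (€119.46 + €8.81) = 0.044006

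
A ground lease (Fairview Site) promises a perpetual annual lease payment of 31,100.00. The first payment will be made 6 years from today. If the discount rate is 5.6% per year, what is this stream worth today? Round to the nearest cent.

Value at end of year 5: C / r = 31,100.00 / 0.056 = 555,357.1429
Discount to today: PV = 555,357.1429 / (1 + 0.056)^5 = 555,357.1429 / 1.313166 = 422,914.69

422914.69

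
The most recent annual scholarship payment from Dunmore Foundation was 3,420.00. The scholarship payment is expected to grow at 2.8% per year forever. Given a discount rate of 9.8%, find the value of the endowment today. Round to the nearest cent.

50225.14

D₁ = D₀ × (1 + g) = 3,420.00 × 1.028 = 3,515.7600
Growing perpetuity: P = D₁ / (r − g) = 3,515.7600 / (0.098 − 0.028) = 50,225.14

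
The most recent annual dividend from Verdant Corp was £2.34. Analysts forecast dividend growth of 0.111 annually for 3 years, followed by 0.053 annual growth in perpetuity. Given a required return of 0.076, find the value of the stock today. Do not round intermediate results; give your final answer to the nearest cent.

£125.42

D_1 = 2.59974
D_2 = 2.88831
D_3 = 3.20891
Terminal value at year 3: TV = D_3×(1+g_2)/(r−g_2) = 3.37899/0.023 = 146.91244
P_0 = D_1/(1+r)^1 + D_2/(1+r)^2 + D_3/(1+r)^3 + TV/(1+r)^3
    = 2.41612 + 2.49471 + 2.57585 + 117.92931 = 125.41598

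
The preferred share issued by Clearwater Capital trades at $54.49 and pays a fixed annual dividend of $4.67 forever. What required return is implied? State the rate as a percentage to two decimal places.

P = C/r ⇒ r = C/P = $4.67/$54.49 = 0.085704

8.57%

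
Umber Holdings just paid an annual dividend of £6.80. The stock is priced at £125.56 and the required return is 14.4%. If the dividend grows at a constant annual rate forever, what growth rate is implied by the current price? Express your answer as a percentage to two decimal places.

P = D₀(1+g)/(r−g) ⇒ P(r−g) = D₀(1+g) ⇒ g(P+D₀) = P·r − D₀
g = (P·r − D₀)/(P + D₀) = (£125.56×0.144 − £6.80) / (£125.56 + £6.80) = 0.085227

8.52%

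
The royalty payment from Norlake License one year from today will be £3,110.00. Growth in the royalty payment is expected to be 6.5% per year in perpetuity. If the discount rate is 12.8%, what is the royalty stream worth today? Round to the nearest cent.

Growing perpetuity: P = D₁ / (r − g) = £3,110.0000 / (0.128 − 0.065) = £49,365.08

£49365.08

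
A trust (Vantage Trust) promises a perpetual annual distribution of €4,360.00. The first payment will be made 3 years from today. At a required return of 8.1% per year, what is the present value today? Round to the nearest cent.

Value at end of year 2: C / r = €4,360.00 / 0.081 = €53,827.1605
Discount to today: PV = €53,827.1605 / (1 + 0.081)^2 = €53,827.1605 / 1.168561 = €46,062.77

€46062.77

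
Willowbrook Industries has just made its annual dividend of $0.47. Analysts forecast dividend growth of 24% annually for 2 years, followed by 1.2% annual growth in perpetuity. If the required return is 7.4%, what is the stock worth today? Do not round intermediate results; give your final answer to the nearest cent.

D_1 = 0.58280
D_2 = 0.72267
Terminal value at year 2: TV = D_2×(1+g_2)/(r−g_2) = 0.73134/0.062 = 11.79587
P_0 = D_1/(1+r)^1 + D_2/(1+r)^2 + TV/(1+r)^2
    = 0.54264 + 0.62652 + 10.22637 = 11.39553

$11.40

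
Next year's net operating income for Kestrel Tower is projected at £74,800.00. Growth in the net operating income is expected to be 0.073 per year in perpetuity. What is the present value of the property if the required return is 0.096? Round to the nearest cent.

Growing perpetuity: P = D₁ / (r − g) = £74,800.0000 / (0.096 − 0.073) = £3,252,173.91

£3252173.91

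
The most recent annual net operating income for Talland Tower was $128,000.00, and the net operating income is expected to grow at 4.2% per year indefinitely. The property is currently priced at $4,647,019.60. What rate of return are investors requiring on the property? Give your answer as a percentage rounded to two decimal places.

7.07%

D₁ = $128,000.00 × 1.042 = $133,376.0000
P = D₁/(r − g) ⇒ r = D₁/P + g = $133,376.0000/$4,647,019.60 + 0.042 = 0.028701 + 0.042 = 0.070701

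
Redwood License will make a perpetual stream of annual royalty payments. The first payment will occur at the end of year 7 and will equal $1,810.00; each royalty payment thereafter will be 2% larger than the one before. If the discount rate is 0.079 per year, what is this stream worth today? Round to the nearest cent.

Value at end of year 6: C₁ / (r − g) = $1,810.00 / (0.079 − 0.02) = $30,677.9661
Discount to today: PV = $30,677.9661 / (1 + 0.079)^6 = $30,677.9661 / 1.578079 = $19,440.07

$19440.07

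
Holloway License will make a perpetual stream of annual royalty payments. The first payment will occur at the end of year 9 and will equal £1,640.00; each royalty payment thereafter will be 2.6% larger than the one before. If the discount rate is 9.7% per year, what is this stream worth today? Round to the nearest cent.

£11013.68

Value at end of year 8: C₁ / (r − g) = £1,640.00 / (0.097 − 0.026) = £23,098.5915
Discount to today: PV = £23,098.5915 / (1 + 0.097)^8 = £23,098.5915 / 2.097264 = £11,013.68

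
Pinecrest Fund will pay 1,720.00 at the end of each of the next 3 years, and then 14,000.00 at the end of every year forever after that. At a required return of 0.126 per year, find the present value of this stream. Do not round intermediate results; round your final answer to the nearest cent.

PV of 3-year annuity: 1,720.00 × [1 − (1+0.126)^−3] / 0.126 = 4088.92595
Perpetuity value at year 3: 14,000.00 / 0.126 = 111111.11111
PV of perpetuity: 111111.11111 / (1+0.126)^3 = 77829.15567
Total PV = 4088.92595 + 77829.15567 = 81918.08162

81918.08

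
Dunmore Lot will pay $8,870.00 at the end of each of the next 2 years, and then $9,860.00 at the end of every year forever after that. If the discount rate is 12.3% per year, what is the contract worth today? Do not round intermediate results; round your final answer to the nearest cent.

PV of 2-year annuity: $8,870.00 × [1 − (1+0.123)^−2] / 0.123 = 14931.86661
Perpetuity value at year 2: $9,860.00 / 0.123 = 80162.60163
PV of perpetuity: 80162.60163 / (1+0.123)^2 = 63564.15690
Total PV = 14931.86661 + 63564.15690 = 78496.02350

$78496.02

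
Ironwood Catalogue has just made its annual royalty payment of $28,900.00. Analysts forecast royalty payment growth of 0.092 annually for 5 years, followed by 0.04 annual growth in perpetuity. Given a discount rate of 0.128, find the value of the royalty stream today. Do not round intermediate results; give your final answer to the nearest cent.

D_1 = 31558.80000
D_2 = 34462.20960
D_3 = 37632.73288
D_4 = 41094.94431
D_5 = 44875.67918
Terminal value at year 5: TV = D_5×(1+g_2)/(r−g_2) = 46670.70635/0.088 = 530348.93582
P_0 = D_1/(1+r)^1 + D_2/(1+r)^2 + D_3/(1+r)^3 + D_4/(1+r)^4 + D_5/(1+r)^5 + TV/(1+r)^5
    = 27977.65957 + 27084.75555 + 26220.34845 + 25383.52882 + 24573.41620 + 290413.10055 = 421652.80914

$421652.81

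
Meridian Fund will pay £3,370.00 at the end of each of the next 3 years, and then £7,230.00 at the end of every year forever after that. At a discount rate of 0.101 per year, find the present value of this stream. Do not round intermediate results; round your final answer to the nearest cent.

£62001.78

PV of 3-year annuity: £3,370.00 × [1 − (1+0.101)^−3] / 0.101 = 8365.95892
Perpetuity value at year 3: £7,230.00 / 0.101 = 71584.15842
PV of perpetuity: 71584.15842 / (1+0.101)^3 = 53635.82518
Total PV = 8365.95892 + 53635.82518 = 62001.78410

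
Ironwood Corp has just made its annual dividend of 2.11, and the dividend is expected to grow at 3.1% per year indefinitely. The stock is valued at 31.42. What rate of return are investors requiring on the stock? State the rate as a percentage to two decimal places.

D₁ = 2.11 × 1.031 = 2.1754
P = D₁/(r − g) ⇒ r = D₁/P + g = 2.1754/31.42 + 0.031 = 0.069236 + 0.031 = 0.100236

10.02%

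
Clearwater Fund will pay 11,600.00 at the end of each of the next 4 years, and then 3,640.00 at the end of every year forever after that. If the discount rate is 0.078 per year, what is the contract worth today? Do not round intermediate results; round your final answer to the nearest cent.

PV of 4-year annuity: 11,600.00 × [1 − (1+0.078)^−4] / 0.078 = 38592.33464
Perpetuity value at year 4: 3,640.00 / 0.078 = 46666.66667
PV of perpetuity: 46666.66667 / (1+0.078)^4 = 34556.65821
Total PV = 38592.33464 + 34556.65821 = 73148.99285

73148.99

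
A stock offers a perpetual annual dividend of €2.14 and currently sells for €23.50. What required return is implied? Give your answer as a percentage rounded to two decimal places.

9.11%

P = C/r ⇒ r = C/P = €2.14/€23.50 = 0.091064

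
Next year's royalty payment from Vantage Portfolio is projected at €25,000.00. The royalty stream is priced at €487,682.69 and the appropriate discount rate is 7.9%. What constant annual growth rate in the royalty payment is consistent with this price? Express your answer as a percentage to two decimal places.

P = D₁/(r−g) ⇒ g = r − D₁/P = 0.079 − €25,000.00/€487,682.69 = 0.027737

2.77%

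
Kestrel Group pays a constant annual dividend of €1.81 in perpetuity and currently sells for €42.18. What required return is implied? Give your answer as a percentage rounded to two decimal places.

4.29%

P = C/r ⇒ r = C/P = €1.81/€42.18 = 0.042911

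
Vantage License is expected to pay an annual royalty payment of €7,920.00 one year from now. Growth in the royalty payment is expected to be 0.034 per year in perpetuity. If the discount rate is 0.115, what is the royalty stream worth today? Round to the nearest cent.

€97777.78

Growing perpetuity: P = D₁ / (r − g) = €7,920.0000 / (0.115 − 0.034) = €97,777.78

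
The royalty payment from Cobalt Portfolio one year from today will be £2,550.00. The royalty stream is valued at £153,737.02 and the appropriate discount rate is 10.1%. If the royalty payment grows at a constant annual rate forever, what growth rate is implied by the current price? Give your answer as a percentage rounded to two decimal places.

8.44%

P = D₁/(r−g) ⇒ g = r − D₁/P = 0.101 − £2,550.00/£153,737.02 = 0.084413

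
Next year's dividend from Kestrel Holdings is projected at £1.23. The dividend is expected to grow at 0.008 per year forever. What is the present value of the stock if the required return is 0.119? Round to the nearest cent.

Growing perpetuity: P = D₁ / (r − g) = £1.2300 / (0.119 − 0.008) = £11.08

£11.08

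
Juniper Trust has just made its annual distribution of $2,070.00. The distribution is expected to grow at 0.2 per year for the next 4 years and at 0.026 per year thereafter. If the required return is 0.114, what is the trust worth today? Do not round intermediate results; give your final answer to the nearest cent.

D_1 = 2484.00000
D_2 = 2980.80000
D_3 = 3576.96000
D_4 = 4292.35200
Terminal value at year 4: TV = D_4×(1+g_2)/(r−g_2) = 4403.95315/0.088 = 50044.92218
P_0 = D_1/(1+r)^1 + D_2/(1+r)^2 + D_3/(1+r)^3 + D_4/(1+r)^4 + TV/(1+r)^4
    = 2229.80251 + 2401.94167 + 2587.36984 + 2787.11293 + 32495.20304 = 42501.42999

$42501.43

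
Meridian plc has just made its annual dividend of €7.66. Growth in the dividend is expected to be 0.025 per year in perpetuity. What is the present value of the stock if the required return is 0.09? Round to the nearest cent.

D₁ = D₀ × (1 + g) = €7.66 × 1.025 = €7.8515
Growing perpetuity: P = D₁ / (r − g) = €7.8515 / (0.09 − 0.025) = €120.79

€120.79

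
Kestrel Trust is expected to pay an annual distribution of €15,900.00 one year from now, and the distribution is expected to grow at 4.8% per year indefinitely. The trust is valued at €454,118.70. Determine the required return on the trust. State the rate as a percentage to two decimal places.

8.30%

P = D₁/(r − g) ⇒ r = D₁/P + g = €15,900.0000/€454,118.70 + 0.048 = 0.035013 + 0.048 = 0.083013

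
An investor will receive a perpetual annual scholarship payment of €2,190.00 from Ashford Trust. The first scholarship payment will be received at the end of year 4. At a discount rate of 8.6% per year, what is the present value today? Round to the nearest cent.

€19881.82

Value at end of year 3: C / r = €2,190.00 / 0.086 = €25,465.1163
Discount to today: PV = €25,465.1163 / (1 + 0.086)^3 = €25,465.1163 / 1.280824 = €19,881.82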